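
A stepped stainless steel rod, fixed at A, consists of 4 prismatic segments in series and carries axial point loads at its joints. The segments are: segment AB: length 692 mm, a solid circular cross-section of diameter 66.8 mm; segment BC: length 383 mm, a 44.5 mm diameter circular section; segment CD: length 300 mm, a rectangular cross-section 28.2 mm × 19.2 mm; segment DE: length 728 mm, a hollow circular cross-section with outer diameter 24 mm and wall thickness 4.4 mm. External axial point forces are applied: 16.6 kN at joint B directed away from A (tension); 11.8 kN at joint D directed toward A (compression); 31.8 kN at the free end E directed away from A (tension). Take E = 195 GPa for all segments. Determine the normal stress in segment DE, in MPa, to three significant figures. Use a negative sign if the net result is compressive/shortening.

Internal axial forces (sectioning from the free end, tension +): N_DE = 31.8 kN, N_CD = 20 kN, N_BC = 20 kN, N_AB = 36.6 kN.
A_DE = 270.9 mm².
σ_DE = N_DE/A_DE = 31800/270.9 = 117.4 MPa.

117 MPa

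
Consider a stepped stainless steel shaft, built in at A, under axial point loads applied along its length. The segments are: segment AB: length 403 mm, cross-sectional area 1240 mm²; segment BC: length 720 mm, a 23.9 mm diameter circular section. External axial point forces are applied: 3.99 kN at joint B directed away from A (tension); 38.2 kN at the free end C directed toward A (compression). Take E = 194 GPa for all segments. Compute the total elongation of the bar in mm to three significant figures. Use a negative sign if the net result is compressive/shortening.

-0.373 mm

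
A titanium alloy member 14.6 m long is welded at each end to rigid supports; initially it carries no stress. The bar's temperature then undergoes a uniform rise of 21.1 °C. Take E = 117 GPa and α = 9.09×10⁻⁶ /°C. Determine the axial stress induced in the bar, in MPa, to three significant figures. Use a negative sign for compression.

-22.4 MPa

Free thermal expansion αLΔT = 9.09e-6 · 14600 · 21.1 = 2.8 mm.
The walls impose strain ε = −(2.8)/14600 = -1.9180e-04; σ = Eε = 117000 · -1.9180e-04 = -22.44 MPa.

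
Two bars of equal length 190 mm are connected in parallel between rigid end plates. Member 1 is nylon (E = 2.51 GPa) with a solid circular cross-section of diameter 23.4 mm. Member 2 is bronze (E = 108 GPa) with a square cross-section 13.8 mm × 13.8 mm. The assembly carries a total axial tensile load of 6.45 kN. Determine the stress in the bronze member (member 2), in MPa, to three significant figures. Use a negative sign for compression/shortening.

32.2 MPa

A_1 = 430.1 mm².
A_2 = 190.4 mm².
Equal strain + equilibrium ⇒ each member carries load in proportion to AE: A₁E₁ = 1079000 N, A₂E₂ = 20570000 N, ΣAE = 21650000 N.
σ₂ = P·E₂/ΣAE = 6450·108000/21650000 = 32.18 MPa.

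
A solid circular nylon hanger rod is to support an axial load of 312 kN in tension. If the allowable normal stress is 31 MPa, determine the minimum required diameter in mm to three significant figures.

113 mm

Required area A ≥ P/σ_allow = 312000/31 = 10060 mm².
For a solid circular section, d ≥ √(4A/π) = 113.2 mm.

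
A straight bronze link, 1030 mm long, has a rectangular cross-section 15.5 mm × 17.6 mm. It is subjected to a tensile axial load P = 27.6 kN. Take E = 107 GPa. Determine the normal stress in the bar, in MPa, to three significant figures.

101 MPa

A = 272.8 mm².
σ = N/A = 27600/272.8 = 101.2 MPa.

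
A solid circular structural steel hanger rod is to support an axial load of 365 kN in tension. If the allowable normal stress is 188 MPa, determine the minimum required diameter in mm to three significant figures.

Required area A ≥ P/σ_allow = 365000/188 = 1941 mm².
For a solid circular section, d ≥ √(4A/π) = 49.72 mm.

49.7 mm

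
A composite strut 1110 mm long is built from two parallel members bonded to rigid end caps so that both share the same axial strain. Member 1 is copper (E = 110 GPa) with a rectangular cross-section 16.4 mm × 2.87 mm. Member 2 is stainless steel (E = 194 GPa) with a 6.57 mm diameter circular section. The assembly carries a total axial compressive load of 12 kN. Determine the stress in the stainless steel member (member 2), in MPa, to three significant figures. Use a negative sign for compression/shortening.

-198 MPa

A_1 = 47.07 mm².
A_2 = 33.9 mm².
Equal strain + equilibrium ⇒ each member carries load in proportion to AE: A₁E₁ = 5177000 N, A₂E₂ = 6577000 N, ΣAE = 11750000 N.
σ₂ = P·E₂/ΣAE = -12000·194000/11750000 = -198.1 MPa.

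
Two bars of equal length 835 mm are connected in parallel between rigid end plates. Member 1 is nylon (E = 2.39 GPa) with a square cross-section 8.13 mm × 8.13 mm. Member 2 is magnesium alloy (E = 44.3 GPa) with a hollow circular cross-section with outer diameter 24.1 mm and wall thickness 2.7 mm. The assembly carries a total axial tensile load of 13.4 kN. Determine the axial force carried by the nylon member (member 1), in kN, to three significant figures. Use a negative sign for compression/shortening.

0.258 kN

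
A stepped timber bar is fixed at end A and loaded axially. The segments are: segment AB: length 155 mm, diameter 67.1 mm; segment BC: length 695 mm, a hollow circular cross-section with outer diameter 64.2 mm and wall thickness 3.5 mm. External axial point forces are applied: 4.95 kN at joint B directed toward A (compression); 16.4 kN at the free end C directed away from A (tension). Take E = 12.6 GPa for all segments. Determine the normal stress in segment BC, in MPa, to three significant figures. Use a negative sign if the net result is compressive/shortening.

24.6 MPa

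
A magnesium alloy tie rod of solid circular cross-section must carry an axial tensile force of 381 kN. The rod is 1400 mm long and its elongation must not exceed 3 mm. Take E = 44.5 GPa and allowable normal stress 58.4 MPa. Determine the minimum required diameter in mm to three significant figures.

Required area A ≥ P/σ_allow = 381000/58.4 = 6524 mm².
For a solid circular section, d ≥ √(4A/π) = 91.14 mm.
Elongation limit: A ≥ PL/(Eδ_allow) = 381000·1400/(44500·3) = 3996 mm² ⇒ d ≥ 71.32 mm.
The stress limit governs.

91.1 mm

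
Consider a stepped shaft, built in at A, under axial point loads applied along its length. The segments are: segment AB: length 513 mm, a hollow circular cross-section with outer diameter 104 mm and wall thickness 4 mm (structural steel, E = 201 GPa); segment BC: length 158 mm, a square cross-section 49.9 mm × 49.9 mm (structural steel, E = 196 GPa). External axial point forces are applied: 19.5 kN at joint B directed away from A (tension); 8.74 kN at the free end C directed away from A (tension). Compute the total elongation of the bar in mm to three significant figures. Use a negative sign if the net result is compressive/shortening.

Internal axial forces (sectioning from the free end, tension +): N_BC = 8.74 kN, N_AB = 28.24 kN.
A_AB = 1257 mm².
A_BC = 2490 mm².
δ_AB = 28240·513/(1257·201000) = 0.05736 mm
δ_BC = 8740·158/(2490·196000) = 0.00283 mm
δ = Σδ_i = 0.06019 mm.

0.0602 mm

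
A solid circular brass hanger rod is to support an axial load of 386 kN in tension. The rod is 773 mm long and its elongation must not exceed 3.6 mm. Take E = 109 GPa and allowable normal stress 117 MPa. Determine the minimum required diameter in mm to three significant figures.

Required area A ≥ P/σ_allow = 386000/117 = 3299 mm².
For a solid circular section, d ≥ √(4A/π) = 64.81 mm.
Elongation limit: A ≥ PL/(Eδ_allow) = 386000·773/(109000·3.6) = 760.4 mm² ⇒ d ≥ 31.12 mm.
The stress limit governs.

64.8 mm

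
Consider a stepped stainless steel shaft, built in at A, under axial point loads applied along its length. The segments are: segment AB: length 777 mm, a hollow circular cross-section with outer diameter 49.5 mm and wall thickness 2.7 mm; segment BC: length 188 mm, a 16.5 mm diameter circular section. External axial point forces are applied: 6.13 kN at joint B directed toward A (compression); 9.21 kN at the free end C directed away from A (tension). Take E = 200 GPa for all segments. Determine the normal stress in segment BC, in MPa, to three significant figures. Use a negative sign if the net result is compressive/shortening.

43.1 MPa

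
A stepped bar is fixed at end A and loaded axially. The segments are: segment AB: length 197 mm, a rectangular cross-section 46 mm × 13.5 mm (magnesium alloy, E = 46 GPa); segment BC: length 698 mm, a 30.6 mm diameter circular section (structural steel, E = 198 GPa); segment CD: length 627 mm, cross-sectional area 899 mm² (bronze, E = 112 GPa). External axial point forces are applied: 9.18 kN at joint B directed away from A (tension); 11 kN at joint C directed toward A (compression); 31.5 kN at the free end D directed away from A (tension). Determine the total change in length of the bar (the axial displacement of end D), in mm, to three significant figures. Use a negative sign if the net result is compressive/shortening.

0.499 mm

Internal axial forces (sectioning from the free end, tension +): N_CD = 31.5 kN, N_BC = 20.5 kN, N_AB = 29.68 kN.
A_AB = 621 mm².
A_BC = 735.4 mm².
δ_AB = 29680·197/(621·46000) = 0.2047 mm
δ_BC = 20500·698/(735.4·198000) = 0.09827 mm
δ_CD = 31500·627/(899·112000) = 0.1962 mm
δ = Σδ_i = 0.4991 mm.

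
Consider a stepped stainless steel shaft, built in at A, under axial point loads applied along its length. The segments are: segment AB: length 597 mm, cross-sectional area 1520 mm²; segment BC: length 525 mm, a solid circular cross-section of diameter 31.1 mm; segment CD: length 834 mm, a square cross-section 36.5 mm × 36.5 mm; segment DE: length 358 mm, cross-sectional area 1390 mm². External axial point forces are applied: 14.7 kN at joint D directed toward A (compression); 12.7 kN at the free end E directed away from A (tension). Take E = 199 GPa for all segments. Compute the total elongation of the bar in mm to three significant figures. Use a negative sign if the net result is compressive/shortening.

Internal axial forces (sectioning from the free end, tension +): N_DE = 12.7 kN, N_CD = -2 kN, N_BC = -2 kN, N_AB = -2 kN.
A_BC = 759.6 mm².
A_CD = 1332 mm².
δ_AB = -2000·597/(1520·199000) = -0.003947 mm
δ_BC = -2000·525/(759.6·199000) = -0.006946 mm
δ_CD = -2000·834/(1332·199000) = -0.006292 mm
δ_DE = 12700·358/(1390·199000) = 0.01644 mm
δ = Σδ_i = -0.0007479 mm.

-7.48e-04 mm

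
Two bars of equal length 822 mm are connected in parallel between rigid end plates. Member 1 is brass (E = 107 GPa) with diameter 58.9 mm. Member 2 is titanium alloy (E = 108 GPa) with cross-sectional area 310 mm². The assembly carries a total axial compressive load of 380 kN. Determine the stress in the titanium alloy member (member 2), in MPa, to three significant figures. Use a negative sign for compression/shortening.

A_1 = 2725 mm².
Equal strain + equilibrium ⇒ each member carries load in proportion to AE: A₁E₁ = 291500000 N, A₂E₂ = 33480000 N, ΣAE = 325000000 N.
σ₂ = P·E₂/ΣAE = -380000·108000/325000000 = -126.3 MPa.

-126 MPa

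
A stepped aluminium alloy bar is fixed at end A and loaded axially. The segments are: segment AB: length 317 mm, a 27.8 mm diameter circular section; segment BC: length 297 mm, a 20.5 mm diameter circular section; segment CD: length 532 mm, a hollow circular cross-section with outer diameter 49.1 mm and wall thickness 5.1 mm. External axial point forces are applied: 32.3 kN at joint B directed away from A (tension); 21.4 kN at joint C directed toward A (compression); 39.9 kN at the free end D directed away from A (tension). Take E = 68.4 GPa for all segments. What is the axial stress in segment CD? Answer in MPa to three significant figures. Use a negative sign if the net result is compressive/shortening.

56.6 MPa

Internal axial forces (sectioning from the free end, tension +): N_CD = 39.9 kN, N_BC = 18.5 kN, N_AB = 50.8 kN.
A_CD = 705 mm².
σ_CD = N_CD/A_CD = 39900/705 = 56.6 MPa.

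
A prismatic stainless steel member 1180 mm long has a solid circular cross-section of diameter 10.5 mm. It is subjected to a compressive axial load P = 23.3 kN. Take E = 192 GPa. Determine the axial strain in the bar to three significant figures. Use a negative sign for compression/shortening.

-0.00140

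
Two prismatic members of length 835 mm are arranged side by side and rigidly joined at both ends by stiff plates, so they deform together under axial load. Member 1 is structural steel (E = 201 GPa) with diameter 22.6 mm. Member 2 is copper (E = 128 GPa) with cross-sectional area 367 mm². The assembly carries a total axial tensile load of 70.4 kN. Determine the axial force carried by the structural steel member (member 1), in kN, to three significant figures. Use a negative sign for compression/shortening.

44.5 kN

A_1 = 401.1 mm².
Equal strain + equilibrium ⇒ each member carries load in proportion to AE: A₁E₁ = 80630000 N, A₂E₂ = 46980000 N, ΣAE = 127600000 N.
F₁ = P·A₁E₁/ΣAE = 70400·80630000/127600000 = 44480 N.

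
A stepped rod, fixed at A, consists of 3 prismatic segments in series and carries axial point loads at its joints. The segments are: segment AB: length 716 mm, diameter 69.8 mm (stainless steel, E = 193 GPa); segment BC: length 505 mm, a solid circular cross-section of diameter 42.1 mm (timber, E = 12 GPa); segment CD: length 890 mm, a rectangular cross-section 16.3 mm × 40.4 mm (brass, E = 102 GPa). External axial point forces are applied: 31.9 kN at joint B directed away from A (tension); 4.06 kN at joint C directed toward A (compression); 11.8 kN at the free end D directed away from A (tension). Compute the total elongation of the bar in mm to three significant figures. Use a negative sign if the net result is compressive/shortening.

0.429 mm

Internal axial forces (sectioning from the free end, tension +): N_CD = 11.8 kN, N_BC = 7.74 kN, N_AB = 39.64 kN.
A_AB = 3826 mm².
A_BC = 1392 mm².
A_CD = 658.5 mm².
δ_AB = 39640·716/(3826·193000) = 0.03843 mm
δ_BC = 7740·505/(1392·12000) = 0.234 mm
δ_CD = 11800·890/(658.5·102000) = 0.1564 mm
δ = Σδ_i = 0.4288 mm.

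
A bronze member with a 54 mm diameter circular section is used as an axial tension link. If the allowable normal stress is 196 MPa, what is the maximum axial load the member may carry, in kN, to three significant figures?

449 kN

A = 2290 mm².
P_max = σ_allow · A = 196 · 2290 = 448900 N = 448.9 kN.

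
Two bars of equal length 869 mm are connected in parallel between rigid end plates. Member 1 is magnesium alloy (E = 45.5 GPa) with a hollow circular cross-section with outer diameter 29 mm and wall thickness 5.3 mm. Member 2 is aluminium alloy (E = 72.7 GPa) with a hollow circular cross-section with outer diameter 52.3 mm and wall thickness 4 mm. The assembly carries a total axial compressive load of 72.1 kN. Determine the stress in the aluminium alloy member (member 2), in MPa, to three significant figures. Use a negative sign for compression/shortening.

-84.4 MPa

A_1 = 394.6 mm².
A_2 = 607 mm².
Equal strain + equilibrium ⇒ each member carries load in proportion to AE: A₁E₁ = 17960000 N, A₂E₂ = 44130000 N, ΣAE = 62080000 N.
σ₂ = P·E₂/ΣAE = -72100·72700/62080000 = -84.43 MPa.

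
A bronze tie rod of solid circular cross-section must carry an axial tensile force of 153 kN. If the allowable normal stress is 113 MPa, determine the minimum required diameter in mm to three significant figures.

41.5 mm

Required area A ≥ P/σ_allow = 153000/113 = 1354 mm².
For a solid circular section, d ≥ √(4A/π) = 41.52 mm.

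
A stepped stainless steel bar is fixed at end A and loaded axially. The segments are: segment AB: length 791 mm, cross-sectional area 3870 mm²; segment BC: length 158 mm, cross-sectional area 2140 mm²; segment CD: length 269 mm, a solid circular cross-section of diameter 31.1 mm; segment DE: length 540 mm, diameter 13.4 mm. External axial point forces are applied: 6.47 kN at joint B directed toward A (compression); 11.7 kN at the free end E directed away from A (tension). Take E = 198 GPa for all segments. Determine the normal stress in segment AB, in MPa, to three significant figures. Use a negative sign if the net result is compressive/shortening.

1.35 MPa

Internal axial forces (sectioning from the free end, tension +): N_DE = 11.7 kN, N_CD = 11.7 kN, N_BC = 11.7 kN, N_AB = 5.23 kN.
σ_AB = N_AB/A_AB = 5230/3870 = 1.351 MPa.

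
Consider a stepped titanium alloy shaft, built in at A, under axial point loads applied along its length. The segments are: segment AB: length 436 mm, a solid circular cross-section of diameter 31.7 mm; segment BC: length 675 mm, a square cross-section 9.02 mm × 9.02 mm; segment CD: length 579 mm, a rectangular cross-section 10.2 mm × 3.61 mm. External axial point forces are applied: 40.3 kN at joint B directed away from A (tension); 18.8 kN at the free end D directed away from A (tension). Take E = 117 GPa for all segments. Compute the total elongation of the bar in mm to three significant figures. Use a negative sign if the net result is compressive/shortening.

4.14 mm

Internal axial forces (sectioning from the free end, tension +): N_CD = 18.8 kN, N_BC = 18.8 kN, N_AB = 59.1 kN.
A_AB = 789.2 mm².
A_BC = 81.36 mm².
A_CD = 36.82 mm².
δ_AB = 59100·436/(789.2·117000) = 0.279 mm
δ_BC = 18800·675/(81.36·117000) = 1.333 mm
δ_CD = 18800·579/(36.82·117000) = 2.527 mm
δ = Σδ_i = 4.139 mm.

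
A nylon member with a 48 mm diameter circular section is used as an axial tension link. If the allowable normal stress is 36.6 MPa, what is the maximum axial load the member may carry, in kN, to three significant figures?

A = 1810 mm².
P_max = σ_allow · A = 36.6 · 1810 = 66230 N = 66.23 kN.

66.2 kN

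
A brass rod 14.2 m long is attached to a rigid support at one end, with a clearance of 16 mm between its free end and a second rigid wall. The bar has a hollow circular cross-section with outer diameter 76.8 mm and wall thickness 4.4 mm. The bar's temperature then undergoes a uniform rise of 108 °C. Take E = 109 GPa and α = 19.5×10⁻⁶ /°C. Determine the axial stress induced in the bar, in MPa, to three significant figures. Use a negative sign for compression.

Free thermal expansion αLΔT = 19.5e-6 · 14200 · 108 = 29.91 mm.
The walls engage after the gap closes; constrained expansion = 29.91 − 16 = 13.91 mm.
The walls impose strain ε = −(13.91)/14200 = -9.7924e-04; σ = Eε = 109000 · -9.7924e-04 = -106.7 MPa.

-107 MPa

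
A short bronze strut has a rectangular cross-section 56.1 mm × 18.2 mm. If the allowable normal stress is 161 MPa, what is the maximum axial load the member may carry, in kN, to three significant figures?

164 kN

A = 1021 mm².
P_max = σ_allow · A = 161 · 1021 = 164400 N = 164.4 kN.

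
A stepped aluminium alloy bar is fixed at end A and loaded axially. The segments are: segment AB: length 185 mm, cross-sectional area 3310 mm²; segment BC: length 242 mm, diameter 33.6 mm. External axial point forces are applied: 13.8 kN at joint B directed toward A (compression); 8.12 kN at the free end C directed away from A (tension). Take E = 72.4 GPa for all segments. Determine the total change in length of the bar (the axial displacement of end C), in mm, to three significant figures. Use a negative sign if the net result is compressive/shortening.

0.0262 mm

Internal axial forces (sectioning from the free end, tension +): N_BC = 8.12 kN, N_AB = -5.68 kN.
A_BC = 886.7 mm².
δ_AB = -5680·185/(3310·72400) = -0.004385 mm
δ_BC = 8120·242/(886.7·72400) = 0.03061 mm
δ = Σδ_i = 0.02623 mm.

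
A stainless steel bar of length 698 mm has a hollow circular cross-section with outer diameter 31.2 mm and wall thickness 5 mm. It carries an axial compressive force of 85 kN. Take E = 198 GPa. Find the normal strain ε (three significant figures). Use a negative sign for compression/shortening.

-0.00104

A = 411.5 mm².
σ = N/A = -206.5 MPa; ε = σ/E = -206.5/198000 = -1.043e-03.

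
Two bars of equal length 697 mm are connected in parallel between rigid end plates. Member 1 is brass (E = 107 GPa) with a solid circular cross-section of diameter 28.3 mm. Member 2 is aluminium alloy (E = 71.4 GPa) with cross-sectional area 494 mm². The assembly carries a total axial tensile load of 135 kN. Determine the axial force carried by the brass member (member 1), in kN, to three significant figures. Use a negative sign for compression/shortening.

A_1 = 629 mm².
Equal strain + equilibrium ⇒ each member carries load in proportion to AE: A₁E₁ = 67300000 N, A₂E₂ = 35270000 N, ΣAE = 102600000 N.
F₁ = P·A₁E₁/ΣAE = 135000·67300000/102600000 = 88580 N.

88.6 kN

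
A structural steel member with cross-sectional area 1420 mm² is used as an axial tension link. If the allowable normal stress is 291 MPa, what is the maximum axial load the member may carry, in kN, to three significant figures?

P_max = σ_allow · A = 291 · 1420 = 413200 N = 413.2 kN.

413 kN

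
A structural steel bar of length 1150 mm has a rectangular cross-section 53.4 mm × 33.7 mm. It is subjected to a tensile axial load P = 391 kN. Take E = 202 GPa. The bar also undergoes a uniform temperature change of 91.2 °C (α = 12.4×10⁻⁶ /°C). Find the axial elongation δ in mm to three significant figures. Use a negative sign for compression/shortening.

2.54 mm

A = 1800 mm².
δ_mech = NL/(AE) = 391000·1150/(1800·202000) = 1.237 mm.
δ_thermal = αLΔT = 12.4e-6·1150·91.2 = 1.301 mm.
δ = δ_mech + δ_thermal = 2.537 mm.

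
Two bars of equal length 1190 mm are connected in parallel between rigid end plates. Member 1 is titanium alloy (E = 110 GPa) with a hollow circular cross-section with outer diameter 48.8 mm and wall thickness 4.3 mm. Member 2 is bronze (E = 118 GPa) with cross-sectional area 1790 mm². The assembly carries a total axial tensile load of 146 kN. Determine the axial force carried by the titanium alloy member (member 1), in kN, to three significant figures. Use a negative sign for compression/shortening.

A_1 = 601.1 mm².
Equal strain + equilibrium ⇒ each member carries load in proportion to AE: A₁E₁ = 66130000 N, A₂E₂ = 211200000 N, ΣAE = 277300000 N.
F₁ = P·A₁E₁/ΣAE = 146000·66130000/277300000 = 34810 N.

34.8 kN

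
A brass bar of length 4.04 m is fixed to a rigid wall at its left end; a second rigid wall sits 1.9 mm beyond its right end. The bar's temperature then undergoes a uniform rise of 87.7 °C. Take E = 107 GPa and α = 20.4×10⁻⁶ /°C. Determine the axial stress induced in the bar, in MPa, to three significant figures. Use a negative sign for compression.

-141 MPa

Free thermal expansion αLΔT = 20.4e-6 · 4040 · 87.7 = 7.228 mm.
The walls engage after the gap closes; constrained expansion = 7.228 − 1.9 = 5.328 mm.
The walls impose strain ε = −(5.328)/4040 = -1.3188e-03; σ = Eε = 107000 · -1.3188e-03 = -141.1 MPa.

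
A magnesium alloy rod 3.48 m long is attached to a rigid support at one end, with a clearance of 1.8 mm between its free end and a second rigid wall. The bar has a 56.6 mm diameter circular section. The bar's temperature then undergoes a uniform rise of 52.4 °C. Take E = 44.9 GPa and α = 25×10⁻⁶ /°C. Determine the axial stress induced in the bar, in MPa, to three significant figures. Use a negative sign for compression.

Free thermal expansion αLΔT = 25e-6 · 3480 · 52.4 = 4.559 mm.
The walls engage after the gap closes; constrained expansion = 4.559 − 1.8 = 2.759 mm.
The walls impose strain ε = −(2.759)/3480 = -7.9276e-04; σ = Eε = 44900 · -7.9276e-04 = -35.59 MPa.

-35.6 MPa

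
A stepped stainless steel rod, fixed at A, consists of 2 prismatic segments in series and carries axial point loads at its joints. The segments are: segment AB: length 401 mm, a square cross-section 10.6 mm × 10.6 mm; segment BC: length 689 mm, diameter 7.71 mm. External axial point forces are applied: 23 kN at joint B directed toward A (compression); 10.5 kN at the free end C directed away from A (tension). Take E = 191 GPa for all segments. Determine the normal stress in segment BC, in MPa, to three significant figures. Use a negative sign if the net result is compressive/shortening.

225 MPa

Internal axial forces (sectioning from the free end, tension +): N_BC = 10.5 kN, N_AB = -12.5 kN.
A_BC = 46.69 mm².
σ_BC = N_BC/A_BC = 10500/46.69 = 224.9 MPa.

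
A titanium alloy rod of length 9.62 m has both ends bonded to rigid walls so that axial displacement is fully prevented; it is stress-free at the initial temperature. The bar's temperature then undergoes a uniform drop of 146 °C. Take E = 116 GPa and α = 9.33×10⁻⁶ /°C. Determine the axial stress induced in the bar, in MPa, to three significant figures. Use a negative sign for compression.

158 MPa

Free thermal expansion αLΔT = 9.33e-6 · 9620 · -146 = -13.1 mm.
The walls impose strain ε = −(-13.1)/9620 = 1.3622e-03; σ = Eε = 116000 · 1.3622e-03 = 158 MPa.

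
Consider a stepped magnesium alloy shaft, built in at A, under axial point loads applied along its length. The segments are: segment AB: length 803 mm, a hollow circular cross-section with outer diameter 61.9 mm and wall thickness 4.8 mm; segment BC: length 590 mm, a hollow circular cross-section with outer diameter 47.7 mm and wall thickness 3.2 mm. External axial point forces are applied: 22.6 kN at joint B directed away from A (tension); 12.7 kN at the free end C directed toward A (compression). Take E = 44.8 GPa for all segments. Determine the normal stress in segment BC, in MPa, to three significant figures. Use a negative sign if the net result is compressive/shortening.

Internal axial forces (sectioning from the free end, tension +): N_BC = -12.7 kN, N_AB = 9.9 kN.
A_BC = 447.4 mm².
σ_BC = N_BC/A_BC = -12700/447.4 = -28.39 MPa.

-28.4 MPa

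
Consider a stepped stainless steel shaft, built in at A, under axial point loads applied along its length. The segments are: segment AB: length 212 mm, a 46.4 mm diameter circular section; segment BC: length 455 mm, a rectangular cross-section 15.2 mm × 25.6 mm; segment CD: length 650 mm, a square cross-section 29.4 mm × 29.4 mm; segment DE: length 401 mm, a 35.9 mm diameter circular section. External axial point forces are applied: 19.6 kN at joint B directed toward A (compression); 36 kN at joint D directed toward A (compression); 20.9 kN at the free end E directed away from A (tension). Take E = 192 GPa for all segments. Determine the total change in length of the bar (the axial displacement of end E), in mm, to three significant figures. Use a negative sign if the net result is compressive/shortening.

-0.131 mm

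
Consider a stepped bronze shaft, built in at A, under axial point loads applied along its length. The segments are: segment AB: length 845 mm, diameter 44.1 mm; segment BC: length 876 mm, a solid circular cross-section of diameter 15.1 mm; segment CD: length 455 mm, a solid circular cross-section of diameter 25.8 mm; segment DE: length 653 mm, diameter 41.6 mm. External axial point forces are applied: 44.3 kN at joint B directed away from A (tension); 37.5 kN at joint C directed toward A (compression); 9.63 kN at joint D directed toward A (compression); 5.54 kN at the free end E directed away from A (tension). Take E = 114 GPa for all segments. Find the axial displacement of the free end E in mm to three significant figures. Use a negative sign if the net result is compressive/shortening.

-1.78 mm

Internal axial forces (sectioning from the free end, tension +): N_DE = 5.54 kN, N_CD = -4.09 kN, N_BC = -41.59 kN, N_AB = 2.71 kN.
A_AB = 1527 mm².
A_BC = 179.1 mm².
A_CD = 522.8 mm².
A_DE = 1359 mm².
δ_AB = 2710·845/(1527·114000) = 0.01315 mm
δ_BC = -41590·876/(179.1·114000) = -1.785 mm
δ_CD = -4090·455/(522.8·114000) = -0.03122 mm
δ_DE = 5540·653/(1359·114000) = 0.02335 mm
δ = Σδ_i = -1.779 mm.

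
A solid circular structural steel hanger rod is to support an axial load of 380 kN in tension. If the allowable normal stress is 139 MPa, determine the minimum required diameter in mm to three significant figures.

59.0 mm

Required area A ≥ P/σ_allow = 380000/139 = 2734 mm².
For a solid circular section, d ≥ √(4A/π) = 59 mm.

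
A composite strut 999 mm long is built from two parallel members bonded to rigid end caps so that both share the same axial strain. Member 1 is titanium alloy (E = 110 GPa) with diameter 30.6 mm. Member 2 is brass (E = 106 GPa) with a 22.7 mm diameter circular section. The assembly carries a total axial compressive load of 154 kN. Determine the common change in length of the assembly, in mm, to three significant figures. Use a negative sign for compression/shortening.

-1.24 mm

A_1 = 735.4 mm².
A_2 = 404.7 mm².
Equal strain + equilibrium ⇒ each member carries load in proportion to AE: A₁E₁ = 80900000 N, A₂E₂ = 42900000 N, ΣAE = 123800000 N.
δ = PL/ΣAE = -154000·999/123800000 = -1.243 mm.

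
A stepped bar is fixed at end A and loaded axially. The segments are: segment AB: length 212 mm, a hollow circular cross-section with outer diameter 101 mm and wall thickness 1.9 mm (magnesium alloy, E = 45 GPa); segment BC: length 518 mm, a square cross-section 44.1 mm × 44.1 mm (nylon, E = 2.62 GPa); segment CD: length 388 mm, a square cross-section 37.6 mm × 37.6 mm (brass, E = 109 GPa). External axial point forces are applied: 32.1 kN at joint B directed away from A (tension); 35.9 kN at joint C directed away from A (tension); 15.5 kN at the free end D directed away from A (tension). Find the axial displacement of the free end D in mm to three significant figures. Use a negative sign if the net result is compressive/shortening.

Internal axial forces (sectioning from the free end, tension +): N_CD = 15.5 kN, N_BC = 51.4 kN, N_AB = 83.5 kN.
A_AB = 591.5 mm².
A_BC = 1945 mm².
A_CD = 1414 mm².
δ_AB = 83500·212/(591.5·45000) = 0.665 mm
δ_BC = 51400·518/(1945·2620) = 5.225 mm
δ_CD = 15500·388/(1414·109000) = 0.03903 mm
δ = Σδ_i = 5.929 mm.

5.93 mm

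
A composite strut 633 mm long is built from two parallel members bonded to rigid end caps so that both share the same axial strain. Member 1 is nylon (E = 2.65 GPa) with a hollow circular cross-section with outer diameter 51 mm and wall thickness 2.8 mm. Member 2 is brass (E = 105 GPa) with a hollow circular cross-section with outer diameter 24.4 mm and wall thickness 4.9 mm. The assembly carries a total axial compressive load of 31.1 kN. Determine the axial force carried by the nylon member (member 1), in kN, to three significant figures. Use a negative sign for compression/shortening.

-1.07 kN

A_1 = 424 mm².
A_2 = 300.2 mm².
Equal strain + equilibrium ⇒ each member carries load in proportion to AE: A₁E₁ = 1124000 N, A₂E₂ = 31520000 N, ΣAE = 32640000 N.
F₁ = P·A₁E₁/ΣAE = -31100·1124000/32640000 = -1070 N.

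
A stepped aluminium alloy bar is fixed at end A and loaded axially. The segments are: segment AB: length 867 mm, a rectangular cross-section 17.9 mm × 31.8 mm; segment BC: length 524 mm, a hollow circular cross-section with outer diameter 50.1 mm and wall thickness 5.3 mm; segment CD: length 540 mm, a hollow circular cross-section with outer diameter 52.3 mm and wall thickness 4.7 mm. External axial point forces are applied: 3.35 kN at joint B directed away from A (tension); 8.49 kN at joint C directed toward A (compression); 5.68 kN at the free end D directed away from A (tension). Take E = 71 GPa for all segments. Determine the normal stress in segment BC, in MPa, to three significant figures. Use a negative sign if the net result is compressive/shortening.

Internal axial forces (sectioning from the free end, tension +): N_CD = 5.68 kN, N_BC = -2.81 kN, N_AB = 0.54 kN.
A_BC = 745.9 mm².
σ_BC = N_BC/A_BC = -2810/745.9 = -3.767 MPa.

-3.77 MPa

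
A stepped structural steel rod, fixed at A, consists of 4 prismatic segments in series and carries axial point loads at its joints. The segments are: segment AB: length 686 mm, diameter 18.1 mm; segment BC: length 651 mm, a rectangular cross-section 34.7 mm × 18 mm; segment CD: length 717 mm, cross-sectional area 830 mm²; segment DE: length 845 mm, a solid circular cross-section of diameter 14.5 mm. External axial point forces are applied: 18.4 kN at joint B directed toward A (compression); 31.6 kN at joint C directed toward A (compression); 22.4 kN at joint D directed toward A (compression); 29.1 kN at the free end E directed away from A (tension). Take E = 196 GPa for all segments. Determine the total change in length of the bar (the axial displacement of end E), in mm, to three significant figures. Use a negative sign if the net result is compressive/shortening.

0.0679 mm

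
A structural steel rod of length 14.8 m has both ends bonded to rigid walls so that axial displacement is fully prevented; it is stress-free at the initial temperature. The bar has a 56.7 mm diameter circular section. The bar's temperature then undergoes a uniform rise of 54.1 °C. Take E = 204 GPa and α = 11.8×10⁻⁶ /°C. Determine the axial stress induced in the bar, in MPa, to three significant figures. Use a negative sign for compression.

-130 MPa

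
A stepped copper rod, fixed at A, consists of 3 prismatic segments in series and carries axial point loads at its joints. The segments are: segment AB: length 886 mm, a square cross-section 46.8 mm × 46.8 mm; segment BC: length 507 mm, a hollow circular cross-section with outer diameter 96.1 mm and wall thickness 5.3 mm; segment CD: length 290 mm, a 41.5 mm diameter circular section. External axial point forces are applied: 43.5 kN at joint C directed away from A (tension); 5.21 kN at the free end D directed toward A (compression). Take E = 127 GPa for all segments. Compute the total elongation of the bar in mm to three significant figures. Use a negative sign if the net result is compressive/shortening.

0.214 mm

Internal axial forces (sectioning from the free end, tension +): N_CD = -5.21 kN, N_BC = 38.29 kN, N_AB = 38.29 kN.
A_AB = 2190 mm².
A_BC = 1512 mm².
A_CD = 1353 mm².
δ_AB = 38290·886/(2190·127000) = 0.122 mm
δ_BC = 38290·507/(1512·127000) = 0.1011 mm
δ_CD = -5210·290/(1353·127000) = -0.008795 mm
δ = Σδ_i = 0.2143 mm.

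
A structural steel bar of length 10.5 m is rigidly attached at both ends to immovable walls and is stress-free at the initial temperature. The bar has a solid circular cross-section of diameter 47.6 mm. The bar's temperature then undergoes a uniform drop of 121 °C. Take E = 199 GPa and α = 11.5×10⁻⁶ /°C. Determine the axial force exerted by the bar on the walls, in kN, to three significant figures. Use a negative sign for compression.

Free thermal expansion αLΔT = 11.5e-6 · 10500 · -121 = -14.61 mm.
The walls impose strain ε = −(-14.61)/10500 = 1.3915e-03; σ = Eε = 199000 · 1.3915e-03 = 276.9 MPa.
Wall reaction R = σ·A = 276.9·1780 = 492800 N = 492.8 kN.

493 kN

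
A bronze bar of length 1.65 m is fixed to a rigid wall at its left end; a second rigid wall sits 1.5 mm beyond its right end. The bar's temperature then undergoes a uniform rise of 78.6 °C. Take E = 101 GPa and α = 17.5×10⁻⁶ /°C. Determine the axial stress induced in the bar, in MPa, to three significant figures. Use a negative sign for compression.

Free thermal expansion αLΔT = 17.5e-6 · 1650 · 78.6 = 2.27 mm.
The walls engage after the gap closes; constrained expansion = 2.27 − 1.5 = 0.7696 mm.
The walls impose strain ε = −(0.7696)/1650 = -4.6641e-04; σ = Eε = 101000 · -4.6641e-04 = -47.11 MPa.

-47.1 MPa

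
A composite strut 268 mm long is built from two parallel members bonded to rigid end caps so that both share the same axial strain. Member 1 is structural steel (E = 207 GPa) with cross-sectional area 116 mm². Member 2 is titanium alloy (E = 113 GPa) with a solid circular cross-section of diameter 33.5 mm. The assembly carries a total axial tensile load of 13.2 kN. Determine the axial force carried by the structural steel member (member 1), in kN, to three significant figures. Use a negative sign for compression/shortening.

2.56 kN

A_2 = 881.4 mm².
Equal strain + equilibrium ⇒ each member carries load in proportion to AE: A₁E₁ = 24010000 N, A₂E₂ = 99600000 N, ΣAE = 123600000 N.
F₁ = P·A₁E₁/ΣAE = 13200·24010000/123600000 = 2564 N.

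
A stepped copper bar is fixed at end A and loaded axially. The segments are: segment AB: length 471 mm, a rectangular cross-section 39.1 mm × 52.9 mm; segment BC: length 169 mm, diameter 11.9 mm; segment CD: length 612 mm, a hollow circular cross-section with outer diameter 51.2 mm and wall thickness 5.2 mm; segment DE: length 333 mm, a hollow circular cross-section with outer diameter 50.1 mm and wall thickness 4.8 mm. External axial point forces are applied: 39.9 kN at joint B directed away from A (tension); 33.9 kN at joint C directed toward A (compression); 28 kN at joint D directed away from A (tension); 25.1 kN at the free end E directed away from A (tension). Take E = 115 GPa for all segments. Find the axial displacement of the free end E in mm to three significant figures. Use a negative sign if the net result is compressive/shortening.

Internal axial forces (sectioning from the free end, tension +): N_DE = 25.1 kN, N_CD = 53.1 kN, N_BC = 19.2 kN, N_AB = 59.1 kN.
A_AB = 2068 mm².
A_BC = 111.2 mm².
A_CD = 751.5 mm².
A_DE = 683.1 mm².
δ_AB = 59100·471/(2068·115000) = 0.117 mm
δ_BC = 19200·169/(111.2·115000) = 0.2537 mm
δ_CD = 53100·612/(751.5·115000) = 0.376 mm
δ_DE = 25100·333/(683.1·115000) = 0.1064 mm
δ = Σδ_i = 0.8532 mm.

0.853 mm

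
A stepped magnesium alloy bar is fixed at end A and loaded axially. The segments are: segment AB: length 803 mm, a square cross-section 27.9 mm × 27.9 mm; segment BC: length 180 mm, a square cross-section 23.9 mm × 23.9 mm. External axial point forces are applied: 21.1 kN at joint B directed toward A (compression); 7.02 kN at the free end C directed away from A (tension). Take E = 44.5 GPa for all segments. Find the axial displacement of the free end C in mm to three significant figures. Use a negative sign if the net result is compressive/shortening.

-0.277 mm

Internal axial forces (sectioning from the free end, tension +): N_BC = 7.02 kN, N_AB = -14.08 kN.
A_AB = 778.4 mm².
A_BC = 571.2 mm².
δ_AB = -14080·803/(778.4·44500) = -0.3264 mm
δ_BC = 7020·180/(571.2·44500) = 0.04971 mm
δ = Σδ_i = -0.2767 mm.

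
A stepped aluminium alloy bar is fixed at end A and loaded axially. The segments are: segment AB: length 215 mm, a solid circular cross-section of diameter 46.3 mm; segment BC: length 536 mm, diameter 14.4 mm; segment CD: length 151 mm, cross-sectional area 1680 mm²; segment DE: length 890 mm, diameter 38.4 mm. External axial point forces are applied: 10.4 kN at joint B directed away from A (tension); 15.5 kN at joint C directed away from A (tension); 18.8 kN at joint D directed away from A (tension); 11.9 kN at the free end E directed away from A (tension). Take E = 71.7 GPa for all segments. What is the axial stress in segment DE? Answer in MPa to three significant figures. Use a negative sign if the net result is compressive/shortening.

10.3 MPa

Internal axial forces (sectioning from the free end, tension +): N_DE = 11.9 kN, N_CD = 30.7 kN, N_BC = 46.2 kN, N_AB = 56.6 kN.
A_DE = 1158 mm².
σ_DE = N_DE/A_DE = 11900/1158 = 10.28 MPa.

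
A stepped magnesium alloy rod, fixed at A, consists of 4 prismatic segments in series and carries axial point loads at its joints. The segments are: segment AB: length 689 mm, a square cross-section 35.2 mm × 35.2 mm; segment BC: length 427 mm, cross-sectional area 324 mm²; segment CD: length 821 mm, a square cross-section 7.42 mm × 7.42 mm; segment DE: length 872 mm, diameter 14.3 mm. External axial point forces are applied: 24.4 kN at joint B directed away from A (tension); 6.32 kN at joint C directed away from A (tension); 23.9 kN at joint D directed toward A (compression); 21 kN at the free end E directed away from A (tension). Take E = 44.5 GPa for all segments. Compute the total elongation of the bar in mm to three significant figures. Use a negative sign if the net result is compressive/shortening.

2.04 mm

Internal axial forces (sectioning from the free end, tension +): N_DE = 21 kN, N_CD = -2.9 kN, N_BC = 3.42 kN, N_AB = 27.82 kN.
A_AB = 1239 mm².
A_CD = 55.06 mm².
A_DE = 160.6 mm².
δ_AB = 27820·689/(1239·44500) = 0.3476 mm
δ_BC = 3420·427/(324·44500) = 0.1013 mm
δ_CD = -2900·821/(55.06·44500) = -0.9718 mm
δ_DE = 21000·872/(160.6·44500) = 2.562 mm
δ = Σδ_i = 2.039 mm.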